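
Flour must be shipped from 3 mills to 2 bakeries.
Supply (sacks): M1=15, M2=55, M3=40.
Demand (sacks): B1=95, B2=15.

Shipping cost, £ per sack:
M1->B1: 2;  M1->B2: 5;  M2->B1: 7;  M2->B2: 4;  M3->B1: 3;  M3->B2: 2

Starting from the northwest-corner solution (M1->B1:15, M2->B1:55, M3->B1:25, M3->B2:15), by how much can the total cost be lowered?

30

Current plan cost = 15·2 + 55·7 + 25·3 + 15·2 = £520.
Optimal plan:
  M1 to B1: 15 × £2 = £30
  M2 to B1: 40 × £7 = £280
  M2 to B2: 15 × £4 = £60
  M3 to B1: 40 × £3 = £120
Optimal cost = £490.
Saving = 520 − 490 = £30.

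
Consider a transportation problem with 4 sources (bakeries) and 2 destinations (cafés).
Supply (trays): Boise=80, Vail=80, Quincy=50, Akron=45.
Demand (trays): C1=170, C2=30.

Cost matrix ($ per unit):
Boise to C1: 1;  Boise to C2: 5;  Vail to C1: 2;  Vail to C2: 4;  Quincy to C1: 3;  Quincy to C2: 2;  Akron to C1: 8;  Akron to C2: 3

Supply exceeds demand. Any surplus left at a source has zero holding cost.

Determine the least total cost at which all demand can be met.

Optimal allocation:
  Boise→C1: 80 trays
  Vail→C1: 80 trays
  Quincy→C1: 10 trays
  Quincy→C2: 30 trays
Total cost = $330.

330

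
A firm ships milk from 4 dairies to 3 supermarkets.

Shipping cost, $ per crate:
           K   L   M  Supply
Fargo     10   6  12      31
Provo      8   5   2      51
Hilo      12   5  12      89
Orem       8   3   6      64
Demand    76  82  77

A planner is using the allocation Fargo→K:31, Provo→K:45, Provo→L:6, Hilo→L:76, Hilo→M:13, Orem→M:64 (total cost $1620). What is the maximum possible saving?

254

Current plan cost = 31·10 + 45·8 + 6·5 + 76·5 + 13·12 + 64·6 = $1620.
Optimal plan:
  Fargo->K: 31 × $10 = $310
  Provo->M: 51 × $2 = $102
  Hilo->K: 7 × $12 = $84
  Hilo->L: 82 × $5 = $410
  Orem->K: 38 × $8 = $304
  Orem->M: 26 × $6 = $156
Optimal cost = $1366.
Saving = 1620 − 1366 = $254.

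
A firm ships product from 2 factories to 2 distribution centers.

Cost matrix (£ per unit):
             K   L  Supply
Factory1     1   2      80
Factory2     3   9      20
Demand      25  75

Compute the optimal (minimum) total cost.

215

An optimal shipping plan:
  Factory1->K: 5 × £1 = £5
  Factory1->L: 75 × £2 = £150
  Factory2->K: 20 × £3 = £60
Total = 5 + 150 + 60 = £215.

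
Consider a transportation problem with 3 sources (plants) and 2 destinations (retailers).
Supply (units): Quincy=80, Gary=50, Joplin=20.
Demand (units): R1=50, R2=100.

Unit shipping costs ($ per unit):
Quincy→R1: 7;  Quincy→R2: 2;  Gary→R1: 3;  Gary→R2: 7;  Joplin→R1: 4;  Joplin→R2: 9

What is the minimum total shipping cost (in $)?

470

One minimum-cost allocation:
  Quincy to R2: 80 × $2 = $160
  Gary to R1: 30 × $3 = $90
  Gary to R2: 20 × $7 = $140
  Joplin to R1: 20 × $4 = $80
Total = 160 + 90 + 140 + 80 = $470.
(Supply check: Quincy ships 80; Gary ships 50; Joplin ships 20.)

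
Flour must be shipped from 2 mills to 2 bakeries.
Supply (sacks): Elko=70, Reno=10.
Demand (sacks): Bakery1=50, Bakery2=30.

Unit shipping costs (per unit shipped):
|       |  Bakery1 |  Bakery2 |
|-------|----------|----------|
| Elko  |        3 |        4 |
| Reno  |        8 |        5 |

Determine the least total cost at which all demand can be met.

One minimum-cost allocation:
  Elko to Bakery1: 50 × 3 = 150
  Elko to Bakery2: 20 × 4 = 80
  Reno to Bakery2: 10 × 5 = 50
Total = 150 + 80 + 50 = 280.
(Supply check: Elko ships 70; Reno ships 10.)

280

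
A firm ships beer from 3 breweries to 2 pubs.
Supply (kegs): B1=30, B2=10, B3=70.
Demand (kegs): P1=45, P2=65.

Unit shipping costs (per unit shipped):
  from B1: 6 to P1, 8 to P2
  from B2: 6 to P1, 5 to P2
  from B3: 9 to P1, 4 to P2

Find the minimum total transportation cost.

545

One minimum-cost allocation:
  B1 to P1: 30 × 6 = 180
  B2 to P1: 10 × 6 = 60
  B3 to P1: 5 × 9 = 45
  B3 to P2: 65 × 4 = 260
Total = 180 + 60 + 45 + 260 = 545.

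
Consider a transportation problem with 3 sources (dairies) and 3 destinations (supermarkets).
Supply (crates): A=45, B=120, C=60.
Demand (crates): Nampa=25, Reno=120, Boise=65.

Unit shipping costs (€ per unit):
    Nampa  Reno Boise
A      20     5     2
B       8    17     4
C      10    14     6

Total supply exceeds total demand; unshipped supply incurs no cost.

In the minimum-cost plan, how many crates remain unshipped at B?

Minimum-cost shipments:
  A->Reno: 45 crates
  B->Nampa: 25 crates
  B->Reno: 15 crates
  B->Boise: 65 crates
  C->Reno: 60 crates
Total cost = €1780.
B ships 105 of its 120, leaving 15.

15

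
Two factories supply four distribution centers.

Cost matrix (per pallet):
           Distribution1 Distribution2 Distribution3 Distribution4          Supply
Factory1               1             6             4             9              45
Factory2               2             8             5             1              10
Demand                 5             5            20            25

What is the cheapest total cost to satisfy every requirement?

260

A cheapest plan:
  Factory1–Distribution1: 5 × 1 = 5
  Factory1–Distribution2: 5 × 6 = 30
  Factory1–Distribution3: 20 × 4 = 80
  Factory1–Distribution4: 15 × 9 = 135
  Factory2–Distribution4: 10 × 1 = 10
Total = 5 + 30 + 80 + 135 + 10 = 260.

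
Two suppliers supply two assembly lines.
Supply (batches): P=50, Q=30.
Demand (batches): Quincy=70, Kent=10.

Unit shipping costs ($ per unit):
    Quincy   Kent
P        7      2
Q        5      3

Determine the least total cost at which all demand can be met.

An optimal shipping plan:
  P->Quincy: 40 × $7 = $280
  P->Kent: 10 × $2 = $20
  Q->Quincy: 30 × $5 = $150
Total = 280 + 20 + 150 = $450.

450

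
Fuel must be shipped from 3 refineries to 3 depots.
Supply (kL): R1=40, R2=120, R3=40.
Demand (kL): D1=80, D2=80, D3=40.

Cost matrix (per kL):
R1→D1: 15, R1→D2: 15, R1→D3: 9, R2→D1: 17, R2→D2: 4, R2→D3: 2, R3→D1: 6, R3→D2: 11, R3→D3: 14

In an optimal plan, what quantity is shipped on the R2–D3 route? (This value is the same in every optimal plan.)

Solving gives:
  R1–D1: 40 kL
  R2–D2: 80 kL
  R2–D3: 40 kL
  R3–D1: 40 kL
Total cost = 1240.
So R2→D3 carries 40 kL.

40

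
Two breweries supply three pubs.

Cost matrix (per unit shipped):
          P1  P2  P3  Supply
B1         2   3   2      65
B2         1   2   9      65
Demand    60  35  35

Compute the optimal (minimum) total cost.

230

One minimum-cost allocation:
  B1–P1: 30 × 2 = 60
  B1–P3: 35 × 2 = 70
  B2–P1: 30 × 1 = 30
  B2–P2: 35 × 2 = 70
Total = 60 + 70 + 30 + 70 = 230.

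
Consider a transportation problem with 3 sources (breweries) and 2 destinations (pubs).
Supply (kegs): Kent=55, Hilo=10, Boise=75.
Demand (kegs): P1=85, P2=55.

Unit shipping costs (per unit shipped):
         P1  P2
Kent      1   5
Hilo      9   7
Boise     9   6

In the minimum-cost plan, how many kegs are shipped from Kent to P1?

The minimum-cost plan:
  Kent->P1: 55 × 1 = 55
  Hilo->P1: 10 × 9 = 90
  Boise->P1: 20 × 9 = 180
  Boise->P2: 55 × 6 = 330
Total cost = 655.
So Kent→P1 carries 55 kegs.

55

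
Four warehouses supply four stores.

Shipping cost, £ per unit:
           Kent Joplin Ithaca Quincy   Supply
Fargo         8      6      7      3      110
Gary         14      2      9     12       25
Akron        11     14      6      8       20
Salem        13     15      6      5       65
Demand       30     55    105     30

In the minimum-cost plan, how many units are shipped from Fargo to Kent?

The minimum-cost plan:
  Fargo→Kent: 30 × £8 = £240
  Fargo→Joplin: 30 × £6 = £180
  Fargo→Ithaca: 20 × £7 = £140
  Fargo→Quincy: 30 × £3 = £90
  Gary→Joplin: 25 × £2 = £50
  Akron→Ithaca: 20 × £6 = £120
  Salem→Ithaca: 65 × £6 = £390
Total cost = £1210.
So Fargo→Kent carries 30 units.

30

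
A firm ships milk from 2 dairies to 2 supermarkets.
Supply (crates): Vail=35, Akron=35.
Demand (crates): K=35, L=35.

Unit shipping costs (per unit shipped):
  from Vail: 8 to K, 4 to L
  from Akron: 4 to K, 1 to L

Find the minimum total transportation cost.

280

Optimal allocation:
  Vail to L: 35 × 4 = 140
  Akron to K: 35 × 4 = 140
Total = 140 + 140 = 280.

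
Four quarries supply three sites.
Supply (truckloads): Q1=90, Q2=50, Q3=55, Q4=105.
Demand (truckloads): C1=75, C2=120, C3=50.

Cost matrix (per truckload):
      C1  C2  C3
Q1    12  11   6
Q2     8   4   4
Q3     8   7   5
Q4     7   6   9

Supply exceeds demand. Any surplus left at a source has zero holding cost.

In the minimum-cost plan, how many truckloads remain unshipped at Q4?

Minimum-cost shipments:
  Q1 to C3: 35 × 6 = 210
  Q2 to C2: 50 × 4 = 200
  Q3 to C1: 40 × 8 = 320
  Q3 to C3: 15 × 5 = 75
  Q4 to C1: 35 × 7 = 245
  Q4 to C2: 70 × 6 = 420
Total cost = 1470.
Q4 ships 105 of its 105, leaving 0.

0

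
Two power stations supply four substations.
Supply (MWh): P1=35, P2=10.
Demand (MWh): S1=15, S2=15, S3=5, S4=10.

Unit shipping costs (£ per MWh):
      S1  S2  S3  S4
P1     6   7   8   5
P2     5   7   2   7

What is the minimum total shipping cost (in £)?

One minimum-cost allocation:
  P1→S1: 10 × £6 = £60
  P1→S2: 15 × £7 = £105
  P1→S4: 10 × £5 = £50
  P2→S1: 5 × £5 = £25
  P2→S3: 5 × £2 = £10
Total = 60 + 105 + 50 + 25 + 10 = £250.
(Supply check: P1 ships 35; P2 ships 10.)

250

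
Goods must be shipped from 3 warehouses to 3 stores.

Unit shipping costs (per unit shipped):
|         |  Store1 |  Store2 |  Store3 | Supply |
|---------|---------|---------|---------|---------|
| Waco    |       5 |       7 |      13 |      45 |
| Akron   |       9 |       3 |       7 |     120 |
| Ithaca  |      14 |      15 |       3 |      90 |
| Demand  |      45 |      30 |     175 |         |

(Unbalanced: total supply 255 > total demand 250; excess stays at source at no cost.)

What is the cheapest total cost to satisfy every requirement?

1180

One minimum-cost allocation:
  Waco->Store1: 45 units
  Akron->Store2: 30 units
  Akron->Store3: 85 units
  Ithaca->Store3: 90 units
Total cost = 1180.
(Supply check: Waco ships 45; Akron ships 115; Ithaca ships 90.)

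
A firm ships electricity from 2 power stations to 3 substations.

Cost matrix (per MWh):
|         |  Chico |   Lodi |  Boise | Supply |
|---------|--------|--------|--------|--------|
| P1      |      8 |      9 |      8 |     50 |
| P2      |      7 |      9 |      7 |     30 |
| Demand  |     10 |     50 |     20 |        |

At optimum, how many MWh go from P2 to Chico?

10

Optimal shipments:
  P1–Lodi: 50 × 9 = 450
  P2–Chico: 10 × 7 = 70
  P2–Boise: 20 × 7 = 140
Total cost = 660.
So P2→Chico carries 10 MWh.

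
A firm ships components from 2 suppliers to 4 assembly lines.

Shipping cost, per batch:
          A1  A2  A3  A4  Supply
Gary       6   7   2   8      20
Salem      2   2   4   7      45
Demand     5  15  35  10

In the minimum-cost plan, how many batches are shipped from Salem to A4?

10

The minimum-cost plan:
  Gary->A3: 20 × 2 = 40
  Salem->A1: 5 × 2 = 10
  Salem->A2: 15 × 2 = 30
  Salem->A3: 15 × 4 = 60
  Salem->A4: 10 × 7 = 70
Total cost = 210.
So Salem→A4 carries 10 batches.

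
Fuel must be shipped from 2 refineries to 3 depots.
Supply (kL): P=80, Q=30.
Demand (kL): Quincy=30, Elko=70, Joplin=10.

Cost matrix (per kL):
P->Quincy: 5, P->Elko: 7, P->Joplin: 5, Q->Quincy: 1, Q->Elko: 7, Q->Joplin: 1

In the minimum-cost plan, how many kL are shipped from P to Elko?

70

The minimum-cost plan:
  P->Quincy: 10 × 5 = 50
  P->Elko: 70 × 7 = 490
  Q->Quincy: 20 × 1 = 20
  Q->Joplin: 10 × 1 = 10
Total cost = 570.
So P→Elko carries 70 kL.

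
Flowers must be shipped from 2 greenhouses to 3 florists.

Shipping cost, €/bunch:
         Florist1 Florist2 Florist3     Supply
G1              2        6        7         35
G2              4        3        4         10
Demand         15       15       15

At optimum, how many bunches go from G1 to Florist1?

15

Solving gives:
  G1→Florist1: 15 × €2 = €30
  G1→Florist2: 15 × €6 = €90
  G1→Florist3: 5 × €7 = €35
  G2→Florist3: 10 × €4 = €40
Total cost = €195.
So G1→Florist1 carries 15 bunches.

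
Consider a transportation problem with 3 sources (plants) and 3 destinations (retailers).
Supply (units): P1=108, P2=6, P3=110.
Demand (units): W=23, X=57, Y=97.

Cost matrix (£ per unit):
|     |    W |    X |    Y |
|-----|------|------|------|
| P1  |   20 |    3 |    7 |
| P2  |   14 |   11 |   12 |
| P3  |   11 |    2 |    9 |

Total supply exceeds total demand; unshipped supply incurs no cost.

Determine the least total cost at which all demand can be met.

A cheapest plan:
  P1–Y: 97 units
  P3–W: 23 units
  P3–X: 57 units
Total cost = £1046.
(Supply check: P1 ships 97; P2 ships 0; P3 ships 80.)

1046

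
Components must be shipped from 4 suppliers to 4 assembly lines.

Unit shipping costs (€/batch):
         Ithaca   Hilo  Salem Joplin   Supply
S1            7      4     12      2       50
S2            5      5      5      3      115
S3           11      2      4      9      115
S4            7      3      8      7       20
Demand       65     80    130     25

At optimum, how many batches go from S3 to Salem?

80

The minimum-cost plan:
  S1→Hilo: 25 × €4 = €100
  S1→Joplin: 25 × €2 = €50
  S2→Ithaca: 65 × €5 = €325
  S2→Salem: 50 × €5 = €250
  S3→Hilo: 35 × €2 = €70
  S3→Salem: 80 × €4 = €320
  S4→Hilo: 20 × €3 = €60
Total cost = €1175.
So S3→Salem carries 80 batches.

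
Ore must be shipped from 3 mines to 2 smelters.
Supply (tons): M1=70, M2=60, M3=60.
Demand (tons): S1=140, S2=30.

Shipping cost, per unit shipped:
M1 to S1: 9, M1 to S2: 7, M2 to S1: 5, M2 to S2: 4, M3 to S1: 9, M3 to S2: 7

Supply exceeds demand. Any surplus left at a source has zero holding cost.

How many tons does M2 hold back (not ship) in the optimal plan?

An optimal plan:
  M1 to S1: 20 tons
  M1 to S2: 30 tons
  M2 to S1: 60 tons
  M3 to S1: 60 tons
Total cost = 1230.
M2 ships 60 of its 60, leaving 0.

0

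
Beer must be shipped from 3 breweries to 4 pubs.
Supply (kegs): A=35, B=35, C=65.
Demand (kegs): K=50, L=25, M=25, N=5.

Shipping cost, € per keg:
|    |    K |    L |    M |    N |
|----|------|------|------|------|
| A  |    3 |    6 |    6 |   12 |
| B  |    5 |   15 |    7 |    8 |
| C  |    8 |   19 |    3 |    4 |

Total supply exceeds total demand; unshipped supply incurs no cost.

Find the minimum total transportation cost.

A cheapest plan:
  A to K: 10 × €3 = €30
  A to L: 25 × €6 = €150
  B to K: 35 × €5 = €175
  C to K: 5 × €8 = €40
  C to M: 25 × €3 = €75
  C to N: 5 × €4 = €20
Total = 30 + 150 + 175 + 40 + 75 + 20 = €490.

490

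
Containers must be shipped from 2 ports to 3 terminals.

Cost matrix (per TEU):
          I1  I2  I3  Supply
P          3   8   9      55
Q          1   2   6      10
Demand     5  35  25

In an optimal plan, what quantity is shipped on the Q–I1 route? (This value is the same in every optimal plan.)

0

Solving gives:
  P->I1: 5 × 3 = 15
  P->I2: 25 × 8 = 200
  P->I3: 25 × 9 = 225
  Q->I2: 10 × 2 = 20
Total cost = 460.
The route Q→I1 is not used.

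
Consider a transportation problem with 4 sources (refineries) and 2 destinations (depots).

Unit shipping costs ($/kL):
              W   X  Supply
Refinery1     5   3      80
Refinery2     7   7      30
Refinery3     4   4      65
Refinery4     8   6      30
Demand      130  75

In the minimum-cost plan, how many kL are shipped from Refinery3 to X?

0

The minimum-cost plan:
  Refinery1->W: 5 × $5 = $25
  Refinery1->X: 75 × $3 = $225
  Refinery2->W: 30 × $7 = $210
  Refinery3->W: 65 × $4 = $260
  Refinery4->W: 30 × $8 = $240
Total cost = $960.
The route Refinery3→X is not used.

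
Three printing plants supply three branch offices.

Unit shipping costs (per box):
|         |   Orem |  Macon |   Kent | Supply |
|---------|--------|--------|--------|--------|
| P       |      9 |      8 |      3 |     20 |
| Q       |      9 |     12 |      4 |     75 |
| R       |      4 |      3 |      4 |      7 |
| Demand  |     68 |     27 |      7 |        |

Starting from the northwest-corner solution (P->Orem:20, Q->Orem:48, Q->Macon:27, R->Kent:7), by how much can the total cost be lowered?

143

Current plan cost = 20·9 + 48·9 + 27·12 + 7·4 = 964.
Optimal plan:
  P->Macon: 20 × 8 = 160
  Q->Orem: 68 × 9 = 612
  Q->Kent: 7 × 4 = 28
  R->Macon: 7 × 3 = 21
Optimal cost = 821.
Saving = 964 − 821 = 143.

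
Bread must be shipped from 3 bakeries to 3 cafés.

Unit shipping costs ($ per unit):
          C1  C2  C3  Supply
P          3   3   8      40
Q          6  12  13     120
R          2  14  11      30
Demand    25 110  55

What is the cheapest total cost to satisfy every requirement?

Optimal allocation:
  P→C2: 40 × $3 = $120
  Q→C2: 70 × $12 = $840
  Q→C3: 50 × $13 = $650
  R→C1: 25 × $2 = $50
  R→C3: 5 × $11 = $55
Total = 120 + 840 + 650 + 50 + 55 = $1715.
(Supply check: P ships 40; Q ships 120; R ships 30.)

1715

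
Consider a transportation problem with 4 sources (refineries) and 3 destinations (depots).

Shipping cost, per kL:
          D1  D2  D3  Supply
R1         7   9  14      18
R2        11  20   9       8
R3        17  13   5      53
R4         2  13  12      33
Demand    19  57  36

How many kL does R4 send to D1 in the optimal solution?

Optimal shipments:
  R1->D2: 18 × 9 = 162
  R2->D3: 8 × 9 = 72
  R3->D2: 25 × 13 = 325
  R3->D3: 28 × 5 = 140
  R4->D1: 19 × 2 = 38
  R4->D2: 14 × 13 = 182
Total cost = 919.
So R4→D1 carries 19 kL.

19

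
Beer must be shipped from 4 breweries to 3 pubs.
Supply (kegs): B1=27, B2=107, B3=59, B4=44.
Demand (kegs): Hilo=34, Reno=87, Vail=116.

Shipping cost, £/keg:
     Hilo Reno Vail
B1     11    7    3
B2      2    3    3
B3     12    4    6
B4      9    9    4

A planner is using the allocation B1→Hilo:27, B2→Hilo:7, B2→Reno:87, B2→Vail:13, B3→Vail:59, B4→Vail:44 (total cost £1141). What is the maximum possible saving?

361

Current plan cost = 27·11 + 7·2 + 87·3 + 13·3 + 59·6 + 44·4 = £1141.
Optimal plan:
  B1→Vail: 27 × £3 = £81
  B2→Hilo: 34 × £2 = £68
  B2→Reno: 28 × £3 = £84
  B2→Vail: 45 × £3 = £135
  B3→Reno: 59 × £4 = £236
  B4→Vail: 44 × £4 = £176
Optimal cost = £780.
Saving = 1141 − 780 = £361.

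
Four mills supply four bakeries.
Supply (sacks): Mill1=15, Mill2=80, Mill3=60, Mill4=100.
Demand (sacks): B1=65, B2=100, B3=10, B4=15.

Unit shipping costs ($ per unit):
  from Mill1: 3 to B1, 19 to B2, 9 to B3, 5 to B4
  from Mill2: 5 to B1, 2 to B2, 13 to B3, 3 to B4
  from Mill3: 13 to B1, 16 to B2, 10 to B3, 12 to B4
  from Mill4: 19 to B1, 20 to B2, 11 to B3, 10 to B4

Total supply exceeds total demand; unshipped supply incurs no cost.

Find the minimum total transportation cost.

1475

An optimal shipping plan:
  Mill1–B1: 15 sacks
  Mill2–B2: 80 sacks
  Mill3–B1: 50 sacks
  Mill3–B2: 10 sacks
  Mill4–B2: 10 sacks
  Mill4–B3: 10 sacks
  Mill4–B4: 15 sacks
Total cost = $1475.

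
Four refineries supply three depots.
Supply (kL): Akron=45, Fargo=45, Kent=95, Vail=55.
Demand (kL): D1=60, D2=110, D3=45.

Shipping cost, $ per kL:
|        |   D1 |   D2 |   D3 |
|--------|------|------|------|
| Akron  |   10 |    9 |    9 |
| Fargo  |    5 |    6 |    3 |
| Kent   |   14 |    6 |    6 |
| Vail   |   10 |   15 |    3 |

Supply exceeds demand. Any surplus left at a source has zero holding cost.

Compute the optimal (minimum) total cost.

1215

An optimal shipping plan:
  Akron->D1: 15 kL
  Akron->D2: 15 kL
  Fargo->D1: 45 kL
  Kent->D2: 95 kL
  Vail->D3: 45 kL
Total cost = $1215.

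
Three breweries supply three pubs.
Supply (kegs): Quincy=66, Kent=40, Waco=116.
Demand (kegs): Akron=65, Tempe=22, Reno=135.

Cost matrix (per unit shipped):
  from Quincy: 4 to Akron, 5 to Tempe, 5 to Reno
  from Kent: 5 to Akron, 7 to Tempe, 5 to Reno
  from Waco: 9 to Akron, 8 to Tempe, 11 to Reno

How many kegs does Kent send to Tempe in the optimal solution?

The minimum-cost plan:
  Quincy→Reno: 66 kegs
  Kent→Reno: 40 kegs
  Waco→Akron: 65 kegs
  Waco→Tempe: 22 kegs
  Waco→Reno: 29 kegs
Total cost = 1610.
The route Kent→Tempe is not used.

0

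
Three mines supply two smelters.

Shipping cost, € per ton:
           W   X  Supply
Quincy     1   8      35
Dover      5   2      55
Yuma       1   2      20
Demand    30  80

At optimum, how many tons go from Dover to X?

55

Optimal shipments:
  Quincy->W: 30 × €1 = €30
  Quincy->X: 5 × €8 = €40
  Dover->X: 55 × €2 = €110
  Yuma->X: 20 × €2 = €40
Total cost = €220.
So Dover→X carries 55 tons.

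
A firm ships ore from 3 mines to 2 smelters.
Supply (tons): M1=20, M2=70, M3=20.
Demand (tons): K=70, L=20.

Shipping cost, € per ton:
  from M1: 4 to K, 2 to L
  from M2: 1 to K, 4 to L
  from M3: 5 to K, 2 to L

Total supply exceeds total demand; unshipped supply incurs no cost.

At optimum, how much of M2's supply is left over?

0

Minimum-cost shipments:
  M1 to L: 20 tons
  M2 to K: 70 tons
Total cost = €110.
M2 ships 70 of its 70, leaving 0.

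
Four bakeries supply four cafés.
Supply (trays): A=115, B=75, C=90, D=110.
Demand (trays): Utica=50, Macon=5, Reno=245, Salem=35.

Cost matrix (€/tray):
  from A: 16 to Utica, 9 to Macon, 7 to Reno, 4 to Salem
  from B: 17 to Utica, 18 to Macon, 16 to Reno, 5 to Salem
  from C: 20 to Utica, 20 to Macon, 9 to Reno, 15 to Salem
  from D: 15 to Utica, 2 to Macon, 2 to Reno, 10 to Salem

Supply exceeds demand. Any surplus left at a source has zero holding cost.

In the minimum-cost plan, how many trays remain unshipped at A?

Minimum-cost shipments:
  A->Utica: 10 × €16 = €160
  A->Reno: 105 × €7 = €735
  B->Utica: 40 × €17 = €680
  B->Salem: 35 × €5 = €175
  C->Reno: 35 × €9 = €315
  D->Macon: 5 × €2 = €10
  D->Reno: 105 × €2 = €210
Total cost = €2285.
A ships 115 of its 115, leaving 0.

0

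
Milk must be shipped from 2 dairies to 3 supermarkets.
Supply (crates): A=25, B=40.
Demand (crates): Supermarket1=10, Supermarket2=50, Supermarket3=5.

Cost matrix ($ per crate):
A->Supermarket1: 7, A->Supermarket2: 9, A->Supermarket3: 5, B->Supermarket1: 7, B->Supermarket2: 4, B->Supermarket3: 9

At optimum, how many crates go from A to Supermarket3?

5

Optimal shipments:
  A to Supermarket1: 10 × $7 = $70
  A to Supermarket2: 10 × $9 = $90
  A to Supermarket3: 5 × $5 = $25
  B to Supermarket2: 40 × $4 = $160
Total cost = $345.
So A→Supermarket3 carries 5 crates.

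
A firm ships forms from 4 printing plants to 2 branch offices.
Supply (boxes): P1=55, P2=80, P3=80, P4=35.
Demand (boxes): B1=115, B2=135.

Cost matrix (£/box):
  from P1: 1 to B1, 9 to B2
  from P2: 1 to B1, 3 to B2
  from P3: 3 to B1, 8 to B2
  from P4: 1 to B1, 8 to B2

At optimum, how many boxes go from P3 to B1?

25

Solving gives:
  P1–B1: 55 × £1 = £55
  P2–B2: 80 × £3 = £240
  P3–B1: 25 × £3 = £75
  P3–B2: 55 × £8 = £440
  P4–B1: 35 × £1 = £35
Total cost = £845.
So P3→B1 carries 25 boxes.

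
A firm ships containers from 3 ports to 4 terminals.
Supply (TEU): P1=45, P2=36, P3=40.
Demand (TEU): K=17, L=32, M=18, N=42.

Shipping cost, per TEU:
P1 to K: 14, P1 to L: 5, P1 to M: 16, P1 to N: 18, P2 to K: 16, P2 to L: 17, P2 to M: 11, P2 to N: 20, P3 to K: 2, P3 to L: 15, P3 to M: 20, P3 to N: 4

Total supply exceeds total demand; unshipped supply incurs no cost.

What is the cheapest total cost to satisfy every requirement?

804

Optimal allocation:
  P1→K: 11 × 14 = 154
  P1→L: 32 × 5 = 160
  P1→N: 2 × 18 = 36
  P2→K: 6 × 16 = 96
  P2→M: 18 × 11 = 198
  P3→N: 40 × 4 = 160
Total = 154 + 160 + 36 + 96 + 198 + 160 = 804.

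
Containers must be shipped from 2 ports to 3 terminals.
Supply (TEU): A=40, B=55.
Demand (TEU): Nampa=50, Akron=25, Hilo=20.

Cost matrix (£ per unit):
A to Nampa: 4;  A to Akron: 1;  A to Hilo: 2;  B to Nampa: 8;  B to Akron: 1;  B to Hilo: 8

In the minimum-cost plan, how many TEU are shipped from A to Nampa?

20

The minimum-cost plan:
  A to Nampa: 20 × £4 = £80
  A to Hilo: 20 × £2 = £40
  B to Nampa: 30 × £8 = £240
  B to Akron: 25 × £1 = £25
Total cost = £385.
So A→Nampa carries 20 TEU.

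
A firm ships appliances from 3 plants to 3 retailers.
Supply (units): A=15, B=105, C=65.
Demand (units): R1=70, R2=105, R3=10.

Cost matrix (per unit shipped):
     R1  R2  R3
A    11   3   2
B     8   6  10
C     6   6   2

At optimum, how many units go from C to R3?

Solving gives:
  A->R2: 15 × 3 = 45
  B->R1: 15 × 8 = 120
  B->R2: 90 × 6 = 540
  C->R1: 55 × 6 = 330
  C->R3: 10 × 2 = 20
Total cost = 1055.
So C→R3 carries 10 units.

10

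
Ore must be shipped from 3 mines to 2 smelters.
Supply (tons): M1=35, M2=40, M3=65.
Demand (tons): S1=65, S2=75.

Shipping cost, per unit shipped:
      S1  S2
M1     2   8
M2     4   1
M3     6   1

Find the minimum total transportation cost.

265

Optimal allocation:
  M1 to S1: 35 × 2 = 70
  M2 to S1: 30 × 4 = 120
  M2 to S2: 10 × 1 = 10
  M3 to S2: 65 × 1 = 65
Total = 70 + 120 + 10 + 65 = 265.
(Supply check: M1 ships 35; M2 ships 40; M3 ships 65.)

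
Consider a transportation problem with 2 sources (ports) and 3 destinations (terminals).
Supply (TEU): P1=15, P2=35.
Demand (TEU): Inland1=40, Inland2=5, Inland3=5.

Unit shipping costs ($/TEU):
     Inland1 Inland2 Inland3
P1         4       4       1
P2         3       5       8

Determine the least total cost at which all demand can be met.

150

Optimal allocation:
  P1–Inland1: 5 × $4 = $20
  P1–Inland2: 5 × $4 = $20
  P1–Inland3: 5 × $1 = $5
  P2–Inland1: 35 × $3 = $105
Total = 20 + 20 + 5 + 105 = $150.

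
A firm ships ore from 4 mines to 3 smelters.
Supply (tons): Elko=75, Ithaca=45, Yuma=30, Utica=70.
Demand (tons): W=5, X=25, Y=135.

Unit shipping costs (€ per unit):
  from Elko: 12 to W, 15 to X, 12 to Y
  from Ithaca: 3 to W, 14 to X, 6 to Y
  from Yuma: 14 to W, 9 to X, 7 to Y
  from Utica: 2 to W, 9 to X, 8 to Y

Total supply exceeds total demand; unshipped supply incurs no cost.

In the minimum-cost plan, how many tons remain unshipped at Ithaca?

Minimum-cost shipments:
  Elko–Y: 20 × €12 = €240
  Ithaca–Y: 45 × €6 = €270
  Yuma–Y: 30 × €7 = €210
  Utica–W: 5 × €2 = €10
  Utica–X: 25 × €9 = €225
  Utica–Y: 40 × €8 = €320
Total cost = €1275.
Ithaca ships 45 of its 45, leaving 0.

0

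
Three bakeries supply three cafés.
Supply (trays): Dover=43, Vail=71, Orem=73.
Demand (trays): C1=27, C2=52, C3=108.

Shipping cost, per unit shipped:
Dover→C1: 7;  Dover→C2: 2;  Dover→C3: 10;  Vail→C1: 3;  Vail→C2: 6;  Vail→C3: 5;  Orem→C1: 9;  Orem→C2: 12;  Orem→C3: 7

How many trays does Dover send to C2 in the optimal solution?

Optimal shipments:
  Dover–C2: 43 trays
  Vail–C1: 27 trays
  Vail–C2: 9 trays
  Vail–C3: 35 trays
  Orem–C3: 73 trays
Total cost = 907.
So Dover→C2 carries 43 trays.

43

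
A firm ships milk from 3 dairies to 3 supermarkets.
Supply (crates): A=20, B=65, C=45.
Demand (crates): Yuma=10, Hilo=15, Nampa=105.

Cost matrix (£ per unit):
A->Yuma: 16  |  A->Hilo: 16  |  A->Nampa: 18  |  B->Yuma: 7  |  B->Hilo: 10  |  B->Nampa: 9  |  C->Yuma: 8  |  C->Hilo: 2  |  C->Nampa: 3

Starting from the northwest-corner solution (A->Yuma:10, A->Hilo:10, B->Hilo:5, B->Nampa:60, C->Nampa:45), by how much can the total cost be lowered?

15

Current plan cost = 10·16 + 10·16 + 5·10 + 60·9 + 45·3 = £1045.
Optimal plan:
  A–Hilo: 15 crates
  A–Nampa: 5 crates
  B–Yuma: 10 crates
  B–Nampa: 55 crates
  C–Nampa: 45 crates
Optimal cost = £1030.
Saving = 1045 − 1030 = £15.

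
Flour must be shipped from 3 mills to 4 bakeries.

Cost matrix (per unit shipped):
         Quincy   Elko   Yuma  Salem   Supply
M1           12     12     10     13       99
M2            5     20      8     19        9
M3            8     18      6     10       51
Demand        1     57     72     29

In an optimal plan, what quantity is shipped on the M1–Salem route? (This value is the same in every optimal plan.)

Optimal shipments:
  M1–Elko: 57 × 12 = 684
  M1–Yuma: 13 × 10 = 130
  M1–Salem: 29 × 13 = 377
  M2–Quincy: 1 × 5 = 5
  M2–Yuma: 8 × 8 = 64
  M3–Yuma: 51 × 6 = 306
Total cost = 1566.
So M1→Salem carries 29 sacks.

29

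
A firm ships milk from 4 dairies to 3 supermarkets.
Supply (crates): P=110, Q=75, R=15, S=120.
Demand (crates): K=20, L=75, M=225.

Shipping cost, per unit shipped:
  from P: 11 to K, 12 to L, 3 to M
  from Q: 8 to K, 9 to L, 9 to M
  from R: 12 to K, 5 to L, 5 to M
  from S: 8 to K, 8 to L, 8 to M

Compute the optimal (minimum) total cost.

2020

An optimal shipping plan:
  P–M: 110 × 3 = 330
  Q–K: 20 × 8 = 160
  Q–L: 55 × 9 = 495
  R–L: 15 × 5 = 75
  S–L: 5 × 8 = 40
  S–M: 115 × 8 = 920
Total = 330 + 160 + 495 + 75 + 40 + 920 = 2020.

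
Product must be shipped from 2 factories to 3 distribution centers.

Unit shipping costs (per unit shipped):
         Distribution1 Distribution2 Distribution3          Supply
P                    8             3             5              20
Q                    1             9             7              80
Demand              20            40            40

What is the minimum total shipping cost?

540

A cheapest plan:
  P to Distribution2: 20 × 3 = 60
  Q to Distribution1: 20 × 1 = 20
  Q to Distribution2: 20 × 9 = 180
  Q to Distribution3: 40 × 7 = 280
Total = 60 + 20 + 180 + 280 = 540.
(Supply check: P ships 20; Q ships 80.)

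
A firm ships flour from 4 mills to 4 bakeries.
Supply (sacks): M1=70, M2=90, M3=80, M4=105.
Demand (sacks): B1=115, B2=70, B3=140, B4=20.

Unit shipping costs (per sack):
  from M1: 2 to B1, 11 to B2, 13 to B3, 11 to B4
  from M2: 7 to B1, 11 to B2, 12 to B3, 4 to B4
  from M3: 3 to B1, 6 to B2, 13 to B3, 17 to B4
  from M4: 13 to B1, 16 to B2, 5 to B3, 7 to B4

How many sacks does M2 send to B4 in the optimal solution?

The minimum-cost plan:
  M1→B1: 70 × 2 = 140
  M2→B1: 35 × 7 = 245
  M2→B3: 35 × 12 = 420
  M2→B4: 20 × 4 = 80
  M3→B1: 10 × 3 = 30
  M3→B2: 70 × 6 = 420
  M4→B3: 105 × 5 = 525
Total cost = 1860.
So M2→B4 carries 20 sacks.

20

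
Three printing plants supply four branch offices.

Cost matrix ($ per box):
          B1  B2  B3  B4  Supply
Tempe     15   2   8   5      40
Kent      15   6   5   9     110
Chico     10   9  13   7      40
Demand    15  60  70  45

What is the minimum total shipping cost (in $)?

A cheapest plan:
  Tempe to B2: 40 × $2 = $80
  Kent to B2: 20 × $6 = $120
  Kent to B3: 70 × $5 = $350
  Kent to B4: 20 × $9 = $180
  Chico to B1: 15 × $10 = $150
  Chico to B4: 25 × $7 = $175
Total = 80 + 120 + 350 + 180 + 150 + 175 = $1055.
(Supply check: Tempe ships 40; Kent ships 110; Chico ships 40.)

1055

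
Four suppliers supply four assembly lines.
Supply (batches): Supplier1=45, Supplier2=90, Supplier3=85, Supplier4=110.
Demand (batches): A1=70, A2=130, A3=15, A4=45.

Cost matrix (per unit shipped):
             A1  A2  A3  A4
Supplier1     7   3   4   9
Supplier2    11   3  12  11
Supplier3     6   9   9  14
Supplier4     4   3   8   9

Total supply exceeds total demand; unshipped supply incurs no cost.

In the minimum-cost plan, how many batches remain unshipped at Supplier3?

70

Minimum-cost shipments:
  Supplier1–A3: 15 × 4 = 60
  Supplier1–A4: 30 × 9 = 270
  Supplier2–A2: 90 × 3 = 270
  Supplier3–A1: 15 × 6 = 90
  Supplier4–A1: 55 × 4 = 220
  Supplier4–A2: 40 × 3 = 120
  Supplier4–A4: 15 × 9 = 135
Total cost = 1165.
Supplier3 ships 15 of its 85, leaving 70.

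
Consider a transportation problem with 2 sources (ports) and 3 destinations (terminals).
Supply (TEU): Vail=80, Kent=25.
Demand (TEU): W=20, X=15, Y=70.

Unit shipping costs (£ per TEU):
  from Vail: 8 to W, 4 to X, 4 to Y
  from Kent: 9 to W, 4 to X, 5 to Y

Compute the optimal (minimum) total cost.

A cheapest plan:
  Vail–W: 20 × £8 = £160
  Vail–Y: 60 × £4 = £240
  Kent–X: 15 × £4 = £60
  Kent–Y: 10 × £5 = £50
Total = 160 + 240 + 60 + 50 = £510.

510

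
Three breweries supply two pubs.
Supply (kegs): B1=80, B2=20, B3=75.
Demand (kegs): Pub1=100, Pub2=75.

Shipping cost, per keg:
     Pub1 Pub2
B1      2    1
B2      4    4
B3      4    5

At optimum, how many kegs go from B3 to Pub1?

75

The minimum-cost plan:
  B1–Pub1: 5 × 2 = 10
  B1–Pub2: 75 × 1 = 75
  B2–Pub1: 20 × 4 = 80
  B3–Pub1: 75 × 4 = 300
Total cost = 465.
So B3→Pub1 carries 75 kegs.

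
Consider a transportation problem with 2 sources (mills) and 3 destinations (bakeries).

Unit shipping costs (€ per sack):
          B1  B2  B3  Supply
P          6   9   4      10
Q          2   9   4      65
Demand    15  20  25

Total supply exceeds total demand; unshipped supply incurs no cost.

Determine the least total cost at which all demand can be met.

310

One minimum-cost allocation:
  P–B3: 10 × €4 = €40
  Q–B1: 15 × €2 = €30
  Q–B2: 20 × €9 = €180
  Q–B3: 15 × €4 = €60
Total = 40 + 30 + 180 + 60 = €310.
(Supply check: P ships 10; Q ships 50.)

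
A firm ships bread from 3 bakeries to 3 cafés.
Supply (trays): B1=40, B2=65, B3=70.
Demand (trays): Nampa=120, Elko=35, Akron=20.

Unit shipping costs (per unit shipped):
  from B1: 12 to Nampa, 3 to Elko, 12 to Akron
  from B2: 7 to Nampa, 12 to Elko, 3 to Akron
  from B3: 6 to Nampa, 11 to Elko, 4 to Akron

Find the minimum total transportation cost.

A cheapest plan:
  B1 to Nampa: 5 × 12 = 60
  B1 to Elko: 35 × 3 = 105
  B2 to Nampa: 45 × 7 = 315
  B2 to Akron: 20 × 3 = 60
  B3 to Nampa: 70 × 6 = 420
Total = 60 + 105 + 315 + 60 + 420 = 960.

960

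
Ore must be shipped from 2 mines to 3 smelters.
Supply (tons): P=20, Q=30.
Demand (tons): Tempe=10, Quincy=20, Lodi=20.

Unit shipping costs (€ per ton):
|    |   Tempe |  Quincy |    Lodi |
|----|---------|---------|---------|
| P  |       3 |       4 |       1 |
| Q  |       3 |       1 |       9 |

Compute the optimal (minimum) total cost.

70

Optimal allocation:
  P–Lodi: 20 tons
  Q–Tempe: 10 tons
  Q–Quincy: 20 tons
Total cost = €70.
(Supply check: P ships 20; Q ships 30.)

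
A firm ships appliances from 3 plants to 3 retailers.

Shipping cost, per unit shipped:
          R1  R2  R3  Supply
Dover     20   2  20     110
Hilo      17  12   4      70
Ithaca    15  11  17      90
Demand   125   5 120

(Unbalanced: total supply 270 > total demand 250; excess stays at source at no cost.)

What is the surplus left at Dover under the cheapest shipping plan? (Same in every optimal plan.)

20

Minimum-cost shipments:
  Dover to R1: 35 × 20 = 700
  Dover to R2: 5 × 2 = 10
  Dover to R3: 50 × 20 = 1000
  Hilo to R3: 70 × 4 = 280
  Ithaca to R1: 90 × 15 = 1350
Total cost = 3340.
Dover ships 90 of its 110, leaving 20.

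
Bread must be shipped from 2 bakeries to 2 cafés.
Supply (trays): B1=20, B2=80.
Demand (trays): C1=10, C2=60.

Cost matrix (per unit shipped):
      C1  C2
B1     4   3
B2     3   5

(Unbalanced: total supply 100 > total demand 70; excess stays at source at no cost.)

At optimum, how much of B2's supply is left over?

30

Minimum-cost shipments:
  B1->C2: 20 trays
  B2->C1: 10 trays
  B2->C2: 40 trays
Total cost = 290.
B2 ships 50 of its 80, leaving 30.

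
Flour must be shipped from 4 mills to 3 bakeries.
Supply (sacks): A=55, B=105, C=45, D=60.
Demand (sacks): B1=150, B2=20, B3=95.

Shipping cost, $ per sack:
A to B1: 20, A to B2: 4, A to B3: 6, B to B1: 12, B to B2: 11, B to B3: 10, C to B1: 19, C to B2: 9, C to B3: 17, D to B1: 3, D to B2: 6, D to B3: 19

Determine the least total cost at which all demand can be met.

2345

Optimal allocation:
  A->B3: 55 sacks
  B->B1: 65 sacks
  B->B3: 40 sacks
  C->B1: 25 sacks
  C->B2: 20 sacks
  D->B1: 60 sacks
Total cost = $2345.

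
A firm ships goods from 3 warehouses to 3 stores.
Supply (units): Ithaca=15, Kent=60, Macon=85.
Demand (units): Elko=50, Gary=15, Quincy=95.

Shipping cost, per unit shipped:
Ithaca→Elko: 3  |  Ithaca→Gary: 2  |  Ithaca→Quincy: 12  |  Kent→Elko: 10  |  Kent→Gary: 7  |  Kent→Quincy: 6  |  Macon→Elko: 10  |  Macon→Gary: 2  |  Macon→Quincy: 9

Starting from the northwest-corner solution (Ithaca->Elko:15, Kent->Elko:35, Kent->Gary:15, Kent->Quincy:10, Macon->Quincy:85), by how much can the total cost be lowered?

225

Current plan cost = 15·3 + 35·10 + 15·7 + 10·6 + 85·9 = 1325.
Optimal plan:
  Ithaca–Elko: 15 × 3 = 45
  Kent–Quincy: 60 × 6 = 360
  Macon–Elko: 35 × 10 = 350
  Macon–Gary: 15 × 2 = 30
  Macon–Quincy: 35 × 9 = 315
Optimal cost = 1100.
Saving = 1325 − 1100 = 225.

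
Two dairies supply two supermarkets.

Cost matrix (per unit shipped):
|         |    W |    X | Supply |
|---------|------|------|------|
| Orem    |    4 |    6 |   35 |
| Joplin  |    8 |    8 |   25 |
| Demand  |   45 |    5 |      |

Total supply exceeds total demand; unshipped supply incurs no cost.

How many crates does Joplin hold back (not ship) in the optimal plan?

An optimal plan:
  Orem–W: 35 crates
  Joplin–W: 10 crates
  Joplin–X: 5 crates
Total cost = 260.
Joplin ships 15 of its 25, leaving 10.

10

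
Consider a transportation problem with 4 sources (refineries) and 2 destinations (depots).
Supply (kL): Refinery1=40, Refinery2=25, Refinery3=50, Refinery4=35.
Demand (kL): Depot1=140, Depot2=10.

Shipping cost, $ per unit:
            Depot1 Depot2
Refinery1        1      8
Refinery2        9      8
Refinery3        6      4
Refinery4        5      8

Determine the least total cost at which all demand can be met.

One minimum-cost allocation:
  Refinery1–Depot1: 40 × $1 = $40
  Refinery2–Depot1: 25 × $9 = $225
  Refinery3–Depot1: 40 × $6 = $240
  Refinery3–Depot2: 10 × $4 = $40
  Refinery4–Depot1: 35 × $5 = $175
Total = 40 + 225 + 240 + 40 + 175 = $720.
(Supply check: Refinery1 ships 40; Refinery2 ships 25; Refinery3 ships 50; Refinery4 ships 35.)

720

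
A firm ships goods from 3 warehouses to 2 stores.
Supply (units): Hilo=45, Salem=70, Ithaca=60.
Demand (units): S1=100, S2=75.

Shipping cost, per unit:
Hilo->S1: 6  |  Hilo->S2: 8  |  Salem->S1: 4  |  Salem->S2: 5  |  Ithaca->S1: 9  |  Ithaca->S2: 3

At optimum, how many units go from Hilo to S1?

45

Solving gives:
  Hilo to S1: 45 × 6 = 270
  Salem to S1: 55 × 4 = 220
  Salem to S2: 15 × 5 = 75
  Ithaca to S2: 60 × 3 = 180
Total cost = 745.
So Hilo→S1 carries 45 units.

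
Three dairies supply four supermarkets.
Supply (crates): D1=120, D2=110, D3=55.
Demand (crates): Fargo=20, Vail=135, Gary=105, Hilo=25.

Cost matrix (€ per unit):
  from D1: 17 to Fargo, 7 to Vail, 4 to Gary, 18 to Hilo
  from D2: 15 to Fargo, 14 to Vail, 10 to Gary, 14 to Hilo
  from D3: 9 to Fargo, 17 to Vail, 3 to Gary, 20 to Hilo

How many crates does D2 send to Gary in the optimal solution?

The minimum-cost plan:
  D1–Vail: 120 × €7 = €840
  D2–Fargo: 20 × €15 = €300
  D2–Vail: 15 × €14 = €210
  D2–Gary: 50 × €10 = €500
  D2–Hilo: 25 × €14 = €350
  D3–Gary: 55 × €3 = €165
Total cost = €2365.
So D2→Gary carries 50 crates.

50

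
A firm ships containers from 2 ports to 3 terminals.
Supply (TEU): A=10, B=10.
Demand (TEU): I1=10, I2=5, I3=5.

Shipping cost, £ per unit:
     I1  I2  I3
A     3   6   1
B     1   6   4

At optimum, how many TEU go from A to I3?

The minimum-cost plan:
  A→I2: 5 × £6 = £30
  A→I3: 5 × £1 = £5
  B→I1: 10 × £1 = £10
Total cost = £45.
So A→I3 carries 5 TEU.

5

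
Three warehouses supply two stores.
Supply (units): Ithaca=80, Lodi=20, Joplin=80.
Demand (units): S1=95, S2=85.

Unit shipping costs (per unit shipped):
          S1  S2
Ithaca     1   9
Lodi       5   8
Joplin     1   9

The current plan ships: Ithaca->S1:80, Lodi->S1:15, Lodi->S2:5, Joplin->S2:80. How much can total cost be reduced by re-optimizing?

75

Current plan cost = 80·1 + 15·5 + 5·8 + 80·9 = 915.
Optimal plan:
  Ithaca–S1: 80 units
  Lodi–S2: 20 units
  Joplin–S1: 15 units
  Joplin–S2: 65 units
Optimal cost = 840.
Saving = 915 − 840 = 75.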